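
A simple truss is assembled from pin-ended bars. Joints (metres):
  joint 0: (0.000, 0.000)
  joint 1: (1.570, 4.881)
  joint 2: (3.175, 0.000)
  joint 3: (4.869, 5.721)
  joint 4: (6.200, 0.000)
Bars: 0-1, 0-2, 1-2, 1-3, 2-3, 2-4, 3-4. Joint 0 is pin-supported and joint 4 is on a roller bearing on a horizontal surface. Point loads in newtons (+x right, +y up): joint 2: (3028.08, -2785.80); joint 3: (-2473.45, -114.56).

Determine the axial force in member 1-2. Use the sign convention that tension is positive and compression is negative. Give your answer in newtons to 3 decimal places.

3269.451

N=5 nodes, M=7 members, R=3 reactions → 2N=10, M+R=10
member 0 (0-1): L=5.1273, (cx,cy)=(0.3062,0.9520)
member 1 (0-2): L=3.1750, (cx,cy)=(1.0000,0.0000)
member 2 (1-2): L=5.1381, (cx,cy)=(0.3124,-0.9500)
member 3 (1-3): L=3.4043, (cx,cy)=(0.9691,0.2467)
member 4 (2-3): L=5.9665, (cx,cy)=(0.2839,0.9588)
member 5 (2-4): L=3.0250, (cx,cy)=(1.0000,0.0000)
member 6 (3-4): L=5.8738, (cx,cy)=(0.2266,-0.9740)
solve A·x = −loads:
  F[0-1] = -3851.1372 N (compression)
  F[0-2] = +1733.8670 N (tension)
  F[1-2] = +3269.4513 N (tension)
  F[1-3] = -2270.7335 N (compression)
  F[2-3] = -333.7835 N (compression)
  F[2-4] = -178.1624 N (compression)
  F[3-4] = +786.2421 N (tension)
  Rx@0 = -554.6300 N
  Ry@0 = +3666.1503 N
  Ry@4 = -765.7903 N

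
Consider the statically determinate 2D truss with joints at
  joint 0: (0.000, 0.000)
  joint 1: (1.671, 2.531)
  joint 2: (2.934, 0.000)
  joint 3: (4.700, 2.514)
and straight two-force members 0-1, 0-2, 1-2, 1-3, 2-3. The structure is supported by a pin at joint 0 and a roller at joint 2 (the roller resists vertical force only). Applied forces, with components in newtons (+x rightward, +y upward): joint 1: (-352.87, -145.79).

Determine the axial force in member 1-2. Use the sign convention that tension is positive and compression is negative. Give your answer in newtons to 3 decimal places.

247.401

N=4 nodes, M=5 members, R=3 reactions → 2N=8, M+R=8
member 0 (0-1): L=3.0329, (cx,cy)=(0.5510,0.8345)
member 1 (0-2): L=2.9340, (cx,cy)=(1.0000,0.0000)
member 2 (1-2): L=2.8286, (cx,cy)=(0.4465,-0.8948)
member 3 (1-3): L=3.0290, (cx,cy)=(1.0000,-0.0056)
member 4 (2-3): L=3.0723, (cx,cy)=(0.5748,0.8183)
solve A·x = −loads:
  F[0-1] = -439.9612 N (compression)
  F[0-2] = -110.4662 N (compression)
  F[1-2] = +247.4012 N (tension)
  F[1-3] = -0.0000 N (tension)
  F[2-3] = +0.0000 N (tension)
  Rx@0 = +352.8700 N
  Ry@0 = +367.1598 N
  Ry@2 = -221.3698 N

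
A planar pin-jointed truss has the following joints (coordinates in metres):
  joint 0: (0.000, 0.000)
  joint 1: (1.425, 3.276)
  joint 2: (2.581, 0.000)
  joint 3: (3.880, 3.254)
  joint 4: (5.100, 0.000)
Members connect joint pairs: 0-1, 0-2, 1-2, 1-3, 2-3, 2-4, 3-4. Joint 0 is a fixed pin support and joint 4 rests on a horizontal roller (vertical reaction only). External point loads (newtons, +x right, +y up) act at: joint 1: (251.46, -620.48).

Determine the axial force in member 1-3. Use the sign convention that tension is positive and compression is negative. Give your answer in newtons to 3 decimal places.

N=5 nodes, M=7 members, R=3 reactions → 2N=10, M+R=10
member 0 (0-1): L=3.5725, (cx,cy)=(0.3989,0.9170)
member 1 (0-2): L=2.5810, (cx,cy)=(1.0000,0.0000)
member 2 (1-2): L=3.4740, (cx,cy)=(0.3328,-0.9430)
member 3 (1-3): L=2.4551, (cx,cy)=(1.0000,-0.0090)
member 4 (2-3): L=3.5037, (cx,cy)=(0.3708,0.9287)
member 5 (2-4): L=2.5190, (cx,cy)=(1.0000,0.0000)
member 6 (3-4): L=3.4752, (cx,cy)=(0.3511,-0.9364)
solve A·x = −loads:
  F[0-1] = -311.4324 N (compression)
  F[0-2] = +375.6840 N (tension)
  F[1-2] = -352.6792 N (compression)
  F[1-3] = -258.3369 N (compression)
  F[2-3] = +358.1016 N (tension)
  F[2-4] = +125.5601 N (tension)
  F[3-4] = -357.6595 N (compression)
  Rx@0 = -251.4600 N
  Ry@0 = +285.5845 N
  Ry@4 = +334.8955 N

-258.337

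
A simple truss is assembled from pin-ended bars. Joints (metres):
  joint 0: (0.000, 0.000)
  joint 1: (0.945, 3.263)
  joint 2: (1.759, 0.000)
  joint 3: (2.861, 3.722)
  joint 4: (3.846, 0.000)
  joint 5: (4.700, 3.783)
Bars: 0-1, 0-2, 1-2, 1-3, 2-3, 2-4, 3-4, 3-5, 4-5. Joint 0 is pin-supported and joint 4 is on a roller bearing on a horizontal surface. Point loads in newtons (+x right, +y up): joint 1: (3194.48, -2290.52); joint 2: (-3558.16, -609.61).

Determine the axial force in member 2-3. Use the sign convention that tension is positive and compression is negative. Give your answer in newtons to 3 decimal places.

N=6 nodes, M=9 members, R=3 reactions → 2N=12, M+R=12
member 0 (0-1): L=3.3971, (cx,cy)=(0.2782,0.9605)
member 1 (0-2): L=1.7590, (cx,cy)=(1.0000,0.0000)
member 2 (1-2): L=3.3630, (cx,cy)=(0.2420,-0.9703)
member 3 (1-3): L=1.9702, (cx,cy)=(0.9725,0.2330)
member 4 (2-3): L=3.8817, (cx,cy)=(0.2839,0.9589)
member 5 (2-4): L=2.0870, (cx,cy)=(1.0000,0.0000)
member 6 (3-4): L=3.8501, (cx,cy)=(0.2558,-0.9667)
member 7 (3-5): L=1.8400, (cx,cy)=(0.9995,0.0332)
member 8 (4-5): L=3.8782, (cx,cy)=(0.2202,0.9755)
solve A·x = −loads:
  F[0-1] = +678.5061 N (tension)
  F[0-2] = -552.4265 N (compression)
  F[1-2] = -3561.6865 N (compression)
  F[1-3] = -2204.2955 N (compression)
  F[2-3] = +4239.8360 N (tension)
  F[2-4] = +939.9723 N (tension)
  F[3-4] = -3674.1286 N (compression)
  F[3-5] = -0.0000 N (compression)
  F[4-5] = -0.0000 N (compression)
  Rx@0 = +363.6800 N
  Ry@0 = -651.7248 N
  Ry@4 = +3551.8548 N

4239.836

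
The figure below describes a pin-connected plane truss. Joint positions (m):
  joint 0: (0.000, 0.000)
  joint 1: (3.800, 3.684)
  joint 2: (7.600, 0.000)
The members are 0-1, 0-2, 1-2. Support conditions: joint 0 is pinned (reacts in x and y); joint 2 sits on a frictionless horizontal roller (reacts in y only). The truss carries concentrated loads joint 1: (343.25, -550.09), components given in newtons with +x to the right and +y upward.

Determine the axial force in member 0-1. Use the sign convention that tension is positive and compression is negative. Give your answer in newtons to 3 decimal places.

-156.105

N=3 nodes, M=3 members, R=3 reactions → 2N=6, M+R=6
member 0 (0-1): L=5.2926, (cx,cy)=(0.7180,0.6961)
member 1 (0-2): L=7.6000, (cx,cy)=(1.0000,0.0000)
member 2 (1-2): L=5.2926, (cx,cy)=(0.7180,-0.6961)
solve A·x = −loads:
  F[0-1] = -156.1052 N (compression)
  F[0-2] = +455.3305 N (tension)
  F[1-2] = -634.1822 N (compression)
  Rx@0 = -343.2500 N
  Ry@0 = +108.6591 N
  Ry@2 = +441.4309 N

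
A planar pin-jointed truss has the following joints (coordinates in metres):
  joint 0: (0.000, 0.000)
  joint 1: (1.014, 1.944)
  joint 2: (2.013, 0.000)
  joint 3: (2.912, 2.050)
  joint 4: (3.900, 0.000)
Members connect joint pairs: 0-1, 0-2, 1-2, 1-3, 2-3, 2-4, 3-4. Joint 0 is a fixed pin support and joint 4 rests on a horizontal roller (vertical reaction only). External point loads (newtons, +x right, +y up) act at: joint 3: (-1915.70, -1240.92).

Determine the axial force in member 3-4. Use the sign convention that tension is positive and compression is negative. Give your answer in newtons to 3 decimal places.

89.269

N=5 nodes, M=7 members, R=3 reactions → 2N=10, M+R=10
member 0 (0-1): L=2.1926, (cx,cy)=(0.4625,0.8866)
member 1 (0-2): L=2.0130, (cx,cy)=(1.0000,0.0000)
member 2 (1-2): L=2.1857, (cx,cy)=(0.4571,-0.8894)
member 3 (1-3): L=1.9010, (cx,cy)=(0.9984,0.0558)
member 4 (2-3): L=2.2385, (cx,cy)=(0.4016,0.9158)
member 5 (2-4): L=1.8870, (cx,cy)=(1.0000,0.0000)
member 6 (3-4): L=2.2757, (cx,cy)=(0.4342,-0.9008)
solve A·x = −loads:
  F[0-1] = -1490.2851 N (compression)
  F[0-2] = -1226.4841 N (compression)
  F[1-2] = +1402.0815 N (tension)
  F[1-3] = -1332.1363 N (compression)
  F[2-3] = -1361.6988 N (compression)
  F[2-4] = -38.7570 N (compression)
  F[3-4] = +89.2692 N (tension)
  Rx@0 = +1915.7000 N
  Ry@0 = +1321.3369 N
  Ry@4 = -80.4169 N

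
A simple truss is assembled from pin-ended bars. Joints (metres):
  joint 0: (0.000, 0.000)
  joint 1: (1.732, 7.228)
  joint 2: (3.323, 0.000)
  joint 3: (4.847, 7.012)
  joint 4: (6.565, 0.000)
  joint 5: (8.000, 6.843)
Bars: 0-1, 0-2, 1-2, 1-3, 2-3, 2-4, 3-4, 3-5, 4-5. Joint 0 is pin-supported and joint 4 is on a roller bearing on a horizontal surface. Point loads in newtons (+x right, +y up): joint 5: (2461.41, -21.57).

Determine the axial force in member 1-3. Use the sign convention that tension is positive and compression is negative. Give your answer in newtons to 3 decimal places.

1202.892

N=6 nodes, M=9 members, R=3 reactions → 2N=12, M+R=12
member 0 (0-1): L=7.4326, (cx,cy)=(0.2330,0.9725)
member 1 (0-2): L=3.3230, (cx,cy)=(1.0000,0.0000)
member 2 (1-2): L=7.4010, (cx,cy)=(0.2150,-0.9766)
member 3 (1-3): L=3.1225, (cx,cy)=(0.9976,-0.0692)
member 4 (2-3): L=7.1757, (cx,cy)=(0.2124,0.9772)
member 5 (2-4): L=3.2420, (cx,cy)=(1.0000,0.0000)
member 6 (3-4): L=7.2194, (cx,cy)=(0.2380,-0.9713)
member 7 (3-5): L=3.1575, (cx,cy)=(0.9986,-0.0535)
member 8 (4-5): L=6.9918, (cx,cy)=(0.2052,0.9787)
solve A·x = −loads:
  F[0-1] = +2643.1195 N (tension)
  F[0-2] = +1845.4920 N (tension)
  F[1-2] = -2717.0900 N (compression)
  F[1-3] = +1202.8925 N (tension)
  F[2-3] = +2715.5168 N (tension)
  F[2-4] = +684.6685 N (tension)
  F[3-4] = -2780.9492 N (compression)
  F[3-5] = +2442.0245 N (tension)
  F[4-5] = +111.5081 N (tension)
  Rx@0 = -2461.4100 N
  Ry@0 = -2570.3552 N
  Ry@4 = +2591.9252 N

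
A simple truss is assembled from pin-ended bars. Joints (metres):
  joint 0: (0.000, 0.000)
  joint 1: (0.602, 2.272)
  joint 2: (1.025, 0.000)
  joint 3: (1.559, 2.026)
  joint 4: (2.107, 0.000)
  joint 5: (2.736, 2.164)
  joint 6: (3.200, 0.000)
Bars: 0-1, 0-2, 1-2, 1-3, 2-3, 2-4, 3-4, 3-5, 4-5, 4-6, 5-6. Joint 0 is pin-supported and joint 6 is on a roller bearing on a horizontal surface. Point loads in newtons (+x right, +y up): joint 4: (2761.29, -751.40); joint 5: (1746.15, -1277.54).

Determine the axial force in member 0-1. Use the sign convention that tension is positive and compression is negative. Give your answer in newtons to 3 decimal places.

N=7 nodes, M=11 members, R=3 reactions → 2N=14, M+R=14
member 0 (0-1): L=2.3504, (cx,cy)=(0.2561,0.9666)
member 1 (0-2): L=1.0250, (cx,cy)=(1.0000,0.0000)
member 2 (1-2): L=2.3110, (cx,cy)=(0.1830,-0.9831)
member 3 (1-3): L=0.9881, (cx,cy)=(0.9685,-0.2490)
member 4 (2-3): L=2.0952, (cx,cy)=(0.2549,0.9670)
member 5 (2-4): L=1.0820, (cx,cy)=(1.0000,0.0000)
member 6 (3-4): L=2.0988, (cx,cy)=(0.2611,-0.9653)
member 7 (3-5): L=1.1851, (cx,cy)=(0.9932,0.1164)
member 8 (4-5): L=2.2536, (cx,cy)=(0.2791,0.9603)
member 9 (4-6): L=1.0930, (cx,cy)=(1.0000,0.0000)
member 10 (5-6): L=2.2132, (cx,cy)=(0.2097,-0.9778)
solve A·x = −loads:
  F[0-1] = +764.4398 N (tension)
  F[0-2] = +4311.6468 N (tension)
  F[1-2] = -843.1858 N (compression)
  F[1-3] = +361.5077 N (tension)
  F[2-3] = +857.2517 N (tension)
  F[2-4] = +3938.8278 N (tension)
  F[3-4] = -675.0232 N (compression)
  F[3-5] = +749.9638 N (tension)
  F[4-5] = +1461.0736 N (tension)
  F[4-6] = +593.4827 N (tension)
  F[5-6] = -2830.7922 N (compression)
  Rx@0 = -4507.4400 N
  Ry@0 = -738.9406 N
  Ry@6 = +2767.8806 N

764.440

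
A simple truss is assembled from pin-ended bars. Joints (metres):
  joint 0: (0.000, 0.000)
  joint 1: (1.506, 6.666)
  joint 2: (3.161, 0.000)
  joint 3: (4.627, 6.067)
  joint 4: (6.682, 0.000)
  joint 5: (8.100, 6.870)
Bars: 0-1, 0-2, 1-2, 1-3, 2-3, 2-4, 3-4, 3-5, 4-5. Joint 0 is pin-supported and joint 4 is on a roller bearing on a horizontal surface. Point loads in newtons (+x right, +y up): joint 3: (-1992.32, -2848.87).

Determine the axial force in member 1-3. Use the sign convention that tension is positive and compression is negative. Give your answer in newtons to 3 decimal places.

N=6 nodes, M=9 members, R=3 reactions → 2N=12, M+R=12
member 0 (0-1): L=6.8340, (cx,cy)=(0.2204,0.9754)
member 1 (0-2): L=3.1610, (cx,cy)=(1.0000,0.0000)
member 2 (1-2): L=6.8684, (cx,cy)=(0.2410,-0.9705)
member 3 (1-3): L=3.1780, (cx,cy)=(0.9821,-0.1885)
member 4 (2-3): L=6.2416, (cx,cy)=(0.2349,0.9720)
member 5 (2-4): L=3.5210, (cx,cy)=(1.0000,0.0000)
member 6 (3-4): L=6.4056, (cx,cy)=(0.3208,-0.9471)
member 7 (3-5): L=3.5646, (cx,cy)=(0.9743,0.2253)
member 8 (4-5): L=7.0148, (cx,cy)=(0.2021,0.9794)
solve A·x = −loads:
  F[0-1] = -2752.7716 N (compression)
  F[0-2] = -1385.6954 N (compression)
  F[1-2] = +3031.0070 N (tension)
  F[1-3] = -1361.3757 N (compression)
  F[2-3] = -3026.3599 N (compression)
  F[2-4] = +55.4720 N (tension)
  F[3-4] = -172.9104 N (compression)
  F[3-5] = +0.0000 N (tension)
  F[4-5] = -0.0000 N (compression)
  Rx@0 = +1992.3200 N
  Ry@0 = +2685.0993 N
  Ry@4 = +163.7707 N

-1361.376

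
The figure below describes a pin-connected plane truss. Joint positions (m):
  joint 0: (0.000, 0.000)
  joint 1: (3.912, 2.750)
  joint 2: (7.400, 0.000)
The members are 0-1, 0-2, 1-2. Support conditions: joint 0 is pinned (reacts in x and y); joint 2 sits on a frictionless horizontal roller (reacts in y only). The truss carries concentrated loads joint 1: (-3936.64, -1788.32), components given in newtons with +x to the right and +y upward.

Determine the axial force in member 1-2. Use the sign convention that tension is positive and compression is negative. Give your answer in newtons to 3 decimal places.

N=3 nodes, M=3 members, R=3 reactions → 2N=6, M+R=6
member 0 (0-1): L=4.7819, (cx,cy)=(0.8181,0.5751)
member 1 (0-2): L=7.4000, (cx,cy)=(1.0000,0.0000)
member 2 (1-2): L=4.4417, (cx,cy)=(0.7853,-0.6191)
solve A·x = −loads:
  F[0-1] = -4009.5819 N (compression)
  F[0-2] = -656.4385 N (compression)
  F[1-2] = +835.9229 N (tension)
  Rx@0 = +3936.6400 N
  Ry@0 = +2305.8676 N
  Ry@2 = -517.5476 N

835.923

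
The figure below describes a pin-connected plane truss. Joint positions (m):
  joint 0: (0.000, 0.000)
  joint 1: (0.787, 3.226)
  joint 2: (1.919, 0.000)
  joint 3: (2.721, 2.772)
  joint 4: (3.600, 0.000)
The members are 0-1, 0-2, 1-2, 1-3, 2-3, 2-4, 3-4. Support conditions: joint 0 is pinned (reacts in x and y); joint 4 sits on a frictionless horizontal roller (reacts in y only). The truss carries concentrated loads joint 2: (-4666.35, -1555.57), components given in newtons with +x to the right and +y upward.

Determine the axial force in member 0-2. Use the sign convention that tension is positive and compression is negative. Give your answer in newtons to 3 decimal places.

N=5 nodes, M=7 members, R=3 reactions → 2N=10, M+R=10
member 0 (0-1): L=3.3206, (cx,cy)=(0.2370,0.9715)
member 1 (0-2): L=1.9190, (cx,cy)=(1.0000,0.0000)
member 2 (1-2): L=3.4188, (cx,cy)=(0.3311,-0.9436)
member 3 (1-3): L=1.9866, (cx,cy)=(0.9735,-0.2285)
member 4 (2-3): L=2.8857, (cx,cy)=(0.2779,0.9606)
member 5 (2-4): L=1.6810, (cx,cy)=(1.0000,0.0000)
member 6 (3-4): L=2.9080, (cx,cy)=(0.3023,-0.9532)
solve A·x = −loads:
  F[0-1] = -747.6669 N (compression)
  F[0-2] = -4489.1494 N (compression)
  F[1-2] = +886.9278 N (tension)
  F[1-3] = -483.6675 N (compression)
  F[2-3] = +748.1451 N (tension)
  F[2-4] = +262.9406 N (tension)
  F[3-4] = -869.8960 N (compression)
  Rx@0 = +4666.3500 N
  Ry@0 = +726.3648 N
  Ry@4 = +829.2052 N

-4489.149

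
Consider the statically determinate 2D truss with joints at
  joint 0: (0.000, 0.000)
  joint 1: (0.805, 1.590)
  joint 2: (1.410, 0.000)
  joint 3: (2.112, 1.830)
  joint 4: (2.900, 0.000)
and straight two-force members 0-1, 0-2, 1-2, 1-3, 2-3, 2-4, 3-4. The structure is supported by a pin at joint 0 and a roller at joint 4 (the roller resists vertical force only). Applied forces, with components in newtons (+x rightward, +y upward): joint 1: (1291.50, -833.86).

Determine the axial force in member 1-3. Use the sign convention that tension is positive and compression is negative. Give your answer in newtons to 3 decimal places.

-836.732

N=5 nodes, M=7 members, R=3 reactions → 2N=10, M+R=10
member 0 (0-1): L=1.7822, (cx,cy)=(0.4517,0.8922)
member 1 (0-2): L=1.4100, (cx,cy)=(1.0000,0.0000)
member 2 (1-2): L=1.7012, (cx,cy)=(0.3556,-0.9346)
member 3 (1-3): L=1.3289, (cx,cy)=(0.9836,0.1806)
member 4 (2-3): L=1.9600, (cx,cy)=(0.3582,0.9337)
member 5 (2-4): L=1.4900, (cx,cy)=(1.0000,0.0000)
member 6 (3-4): L=1.9924, (cx,cy)=(0.3955,-0.9185)
solve A·x = −loads:
  F[0-1] = +118.4821 N (tension)
  F[0-2] = +1237.9820 N (tension)
  F[1-2] = -1166.9742 N (compression)
  F[1-3] = -836.7323 N (compression)
  F[2-3] = +1168.1822 N (tension)
  F[2-4] = +404.5783 N (tension)
  F[3-4] = -1022.9704 N (compression)
  Rx@0 = -1291.5000 N
  Ry@0 = -105.7063 N
  Ry@4 = +939.5663 N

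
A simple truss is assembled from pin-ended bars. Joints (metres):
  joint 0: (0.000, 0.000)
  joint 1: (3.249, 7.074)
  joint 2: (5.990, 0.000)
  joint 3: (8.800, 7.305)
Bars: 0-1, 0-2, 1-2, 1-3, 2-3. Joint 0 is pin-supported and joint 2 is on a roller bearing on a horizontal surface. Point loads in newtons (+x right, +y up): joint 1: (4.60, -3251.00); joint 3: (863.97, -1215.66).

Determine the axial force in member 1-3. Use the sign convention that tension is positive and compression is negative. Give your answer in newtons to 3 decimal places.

1354.429

N=4 nodes, M=5 members, R=3 reactions → 2N=8, M+R=8
member 0 (0-1): L=7.7844, (cx,cy)=(0.4174,0.9087)
member 1 (0-2): L=5.9900, (cx,cy)=(1.0000,0.0000)
member 2 (1-2): L=7.5865, (cx,cy)=(0.3613,-0.9324)
member 3 (1-3): L=5.5558, (cx,cy)=(0.9991,0.0416)
member 4 (2-3): L=7.8268, (cx,cy)=(0.3590,0.9333)
solve A·x = −loads:
  F[0-1] = +155.9441 N (tension)
  F[0-2] = +803.4834 N (tension)
  F[1-2] = -3578.1008 N (compression)
  F[1-3] = +1354.4292 N (tension)
  F[2-3] = -1362.8361 N (compression)
  Rx@0 = -868.5700 N
  Ry@0 = -141.7120 N
  Ry@2 = +4608.3720 N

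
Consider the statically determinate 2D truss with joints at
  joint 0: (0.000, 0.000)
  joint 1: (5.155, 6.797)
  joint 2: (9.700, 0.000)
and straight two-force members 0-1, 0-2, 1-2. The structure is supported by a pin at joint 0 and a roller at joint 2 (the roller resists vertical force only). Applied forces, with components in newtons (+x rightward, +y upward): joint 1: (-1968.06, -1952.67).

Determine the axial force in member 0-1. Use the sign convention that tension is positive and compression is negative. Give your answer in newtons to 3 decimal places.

-2879.133

N=3 nodes, M=3 members, R=3 reactions → 2N=6, M+R=6
member 0 (0-1): L=8.5307, (cx,cy)=(0.6043,0.7968)
member 1 (0-2): L=9.7000, (cx,cy)=(1.0000,0.0000)
member 2 (1-2): L=8.1766, (cx,cy)=(0.5559,-0.8313)
solve A·x = −loads:
  F[0-1] = -2879.1333 N (compression)
  F[0-2] = -228.2389 N (compression)
  F[1-2] = +410.6073 N (tension)
  Rx@0 = +1968.0600 N
  Ry@0 = +2293.9989 N
  Ry@2 = -341.3289 N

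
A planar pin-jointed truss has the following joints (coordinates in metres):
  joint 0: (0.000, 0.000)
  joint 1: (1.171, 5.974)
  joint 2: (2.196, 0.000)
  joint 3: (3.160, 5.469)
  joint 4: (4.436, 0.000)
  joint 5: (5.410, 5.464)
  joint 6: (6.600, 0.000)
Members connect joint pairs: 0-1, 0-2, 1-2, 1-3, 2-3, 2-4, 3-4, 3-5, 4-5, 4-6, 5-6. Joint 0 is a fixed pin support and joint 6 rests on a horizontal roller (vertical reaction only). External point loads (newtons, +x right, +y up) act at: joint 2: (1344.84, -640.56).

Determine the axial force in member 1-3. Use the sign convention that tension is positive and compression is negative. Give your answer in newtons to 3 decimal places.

N=7 nodes, M=11 members, R=3 reactions → 2N=14, M+R=14
member 0 (0-1): L=6.0877, (cx,cy)=(0.1924,0.9813)
member 1 (0-2): L=2.1960, (cx,cy)=(1.0000,0.0000)
member 2 (1-2): L=6.0613, (cx,cy)=(0.1691,-0.9856)
member 3 (1-3): L=2.0521, (cx,cy)=(0.9692,-0.2461)
member 4 (2-3): L=5.5533, (cx,cy)=(0.1736,0.9848)
member 5 (2-4): L=2.2400, (cx,cy)=(1.0000,0.0000)
member 6 (3-4): L=5.6159, (cx,cy)=(0.2272,-0.9738)
member 7 (3-5): L=2.2500, (cx,cy)=(1.0000,-0.0022)
member 8 (4-5): L=5.5501, (cx,cy)=(0.1755,0.9845)
member 9 (4-6): L=2.1640, (cx,cy)=(1.0000,0.0000)
member 10 (5-6): L=5.5921, (cx,cy)=(0.2128,-0.9771)
solve A·x = −loads:
  F[0-1] = -435.5622 N (compression)
  F[0-2] = +1428.6228 N (tension)
  F[1-2] = +475.9926 N (tension)
  F[1-3] = -169.4881 N (compression)
  F[2-3] = +174.0654 N (tension)
  F[2-4] = +134.0599 N (tension)
  F[3-4] = -218.6634 N (compression)
  F[3-5] = -84.3770 N (compression)
  F[4-5] = +216.3011 N (tension)
  F[4-6] = +46.4178 N (tension)
  F[5-6] = -218.1279 N (compression)
  Rx@0 = -1344.8400 N
  Ry@0 = +427.4282 N
  Ry@6 = +213.1318 N

-169.488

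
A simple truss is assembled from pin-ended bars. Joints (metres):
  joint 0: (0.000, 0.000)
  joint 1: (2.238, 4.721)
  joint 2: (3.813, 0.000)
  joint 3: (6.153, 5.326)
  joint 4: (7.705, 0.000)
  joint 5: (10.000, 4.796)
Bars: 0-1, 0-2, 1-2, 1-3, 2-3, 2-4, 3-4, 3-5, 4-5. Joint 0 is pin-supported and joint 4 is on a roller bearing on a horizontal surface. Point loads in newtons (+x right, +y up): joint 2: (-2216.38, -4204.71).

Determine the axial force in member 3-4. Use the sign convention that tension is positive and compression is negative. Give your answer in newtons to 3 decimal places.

N=6 nodes, M=9 members, R=3 reactions → 2N=12, M+R=12
member 0 (0-1): L=5.2246, (cx,cy)=(0.4284,0.9036)
member 1 (0-2): L=3.8130, (cx,cy)=(1.0000,0.0000)
member 2 (1-2): L=4.9768, (cx,cy)=(0.3165,-0.9486)
member 3 (1-3): L=3.9615, (cx,cy)=(0.9883,0.1527)
member 4 (2-3): L=5.8174, (cx,cy)=(0.4022,0.9155)
member 5 (2-4): L=3.8920, (cx,cy)=(1.0000,0.0000)
member 6 (3-4): L=5.5475, (cx,cy)=(0.2798,-0.9601)
member 7 (3-5): L=3.8833, (cx,cy)=(0.9906,-0.1365)
member 8 (4-5): L=5.3168, (cx,cy)=(0.4316,0.9020)
solve A·x = −loads:
  F[0-1] = -2350.4748 N (compression)
  F[0-2] = -1209.5357 N (compression)
  F[1-2] = +1973.2363 N (tension)
  F[1-3] = -1650.6757 N (compression)
  F[2-3] = +2548.1251 N (tension)
  F[2-4] = +606.3463 N (tension)
  F[3-4] = -2167.3444 N (compression)
  F[3-5] = +0.0000 N (tension)
  F[4-5] = -0.0000 N (compression)
  Rx@0 = +2216.3800 N
  Ry@0 = +2123.9106 N
  Ry@4 = +2080.7994 N

-2167.344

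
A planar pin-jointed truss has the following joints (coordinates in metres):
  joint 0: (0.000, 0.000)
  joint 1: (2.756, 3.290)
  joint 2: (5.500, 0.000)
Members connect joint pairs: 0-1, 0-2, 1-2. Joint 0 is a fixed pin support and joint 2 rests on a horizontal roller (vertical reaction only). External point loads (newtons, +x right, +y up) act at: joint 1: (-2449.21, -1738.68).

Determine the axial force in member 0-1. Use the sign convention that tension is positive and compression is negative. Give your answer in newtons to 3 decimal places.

N=3 nodes, M=3 members, R=3 reactions → 2N=6, M+R=6
member 0 (0-1): L=4.2918, (cx,cy)=(0.6422,0.7666)
member 1 (0-2): L=5.5000, (cx,cy)=(1.0000,0.0000)
member 2 (1-2): L=4.2841, (cx,cy)=(0.6405,-0.7680)
solve A·x = −loads:
  F[0-1] = -3042.7711 N (compression)
  F[0-2] = -495.2846 N (compression)
  F[1-2] = +773.2711 N (tension)
  Rx@0 = +2449.2100 N
  Ry@0 = +2332.5161 N
  Ry@2 = -593.8361 N

-3042.771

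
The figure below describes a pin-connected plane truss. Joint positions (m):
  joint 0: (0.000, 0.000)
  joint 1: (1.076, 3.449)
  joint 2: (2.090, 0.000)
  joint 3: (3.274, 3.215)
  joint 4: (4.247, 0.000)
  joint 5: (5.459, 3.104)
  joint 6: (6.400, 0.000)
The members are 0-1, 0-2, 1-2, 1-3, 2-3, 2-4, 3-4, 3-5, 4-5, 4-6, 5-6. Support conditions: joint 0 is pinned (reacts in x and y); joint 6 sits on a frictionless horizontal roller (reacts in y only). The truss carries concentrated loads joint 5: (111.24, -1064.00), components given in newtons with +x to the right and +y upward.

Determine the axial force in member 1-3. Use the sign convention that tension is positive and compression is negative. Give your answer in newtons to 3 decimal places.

N=7 nodes, M=11 members, R=3 reactions → 2N=14, M+R=14
member 0 (0-1): L=3.6129, (cx,cy)=(0.2978,0.9546)
member 1 (0-2): L=2.0900, (cx,cy)=(1.0000,0.0000)
member 2 (1-2): L=3.5950, (cx,cy)=(0.2821,-0.9594)
member 3 (1-3): L=2.2104, (cx,cy)=(0.9944,-0.1059)
member 4 (2-3): L=3.4261, (cx,cy)=(0.3456,0.9384)
member 5 (2-4): L=2.1570, (cx,cy)=(1.0000,0.0000)
member 6 (3-4): L=3.3590, (cx,cy)=(0.2897,-0.9571)
member 7 (3-5): L=2.1878, (cx,cy)=(0.9987,-0.0507)
member 8 (4-5): L=3.3322, (cx,cy)=(0.3637,0.9315)
member 9 (4-6): L=2.1530, (cx,cy)=(1.0000,0.0000)
member 10 (5-6): L=3.2435, (cx,cy)=(0.2901,-0.9570)
solve A·x = −loads:
  F[0-1] = -107.3616 N (compression)
  F[0-2] = +143.2142 N (tension)
  F[1-2] = +113.9418 N (tension)
  F[1-3] = -64.4750 N (compression)
  F[2-3] = -116.4927 N (compression)
  F[2-4] = +215.6107 N (tension)
  F[3-4] = +114.3789 N (tension)
  F[3-5] = -137.6800 N (compression)
  F[4-5] = -117.5246 N (compression)
  F[4-6] = +291.4887 N (tension)
  F[5-6] = -1004.7226 N (compression)
  Rx@0 = -111.2400 N
  Ry@0 = +102.4899 N
  Ry@6 = +961.5101 N

-64.475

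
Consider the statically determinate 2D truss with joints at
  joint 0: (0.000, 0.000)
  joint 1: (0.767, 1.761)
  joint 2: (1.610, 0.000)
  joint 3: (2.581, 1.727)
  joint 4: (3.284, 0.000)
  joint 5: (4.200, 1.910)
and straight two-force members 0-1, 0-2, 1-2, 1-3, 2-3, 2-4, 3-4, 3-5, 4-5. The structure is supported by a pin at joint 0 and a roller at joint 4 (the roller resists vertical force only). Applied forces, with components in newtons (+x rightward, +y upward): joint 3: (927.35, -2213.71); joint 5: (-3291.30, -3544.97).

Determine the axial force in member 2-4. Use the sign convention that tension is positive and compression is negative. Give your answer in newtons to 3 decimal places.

N=6 nodes, M=9 members, R=3 reactions → 2N=12, M+R=12
member 0 (0-1): L=1.9208, (cx,cy)=(0.3993,0.9168)
member 1 (0-2): L=1.6100, (cx,cy)=(1.0000,0.0000)
member 2 (1-2): L=1.9524, (cx,cy)=(0.4318,-0.9020)
member 3 (1-3): L=1.8143, (cx,cy)=(0.9998,-0.0187)
member 4 (2-3): L=1.9813, (cx,cy)=(0.4901,0.8717)
member 5 (2-4): L=1.6740, (cx,cy)=(1.0000,0.0000)
member 6 (3-4): L=1.8646, (cx,cy)=(0.3770,-0.9262)
member 7 (3-5): L=1.6293, (cx,cy)=(0.9937,0.1123)
member 8 (4-5): L=2.1183, (cx,cy)=(0.4324,0.9017)
solve A·x = −loads:
  F[0-1] = -994.3804 N (compression)
  F[0-2] = -1966.8778 N (compression)
  F[1-2] = +1028.2120 N (tension)
  F[1-3] = -841.1830 N (compression)
  F[2-3] = -1063.9633 N (compression)
  F[2-4] = -1001.4732 N (compression)
  F[3-4] = -1611.1095 N (compression)
  F[3-5] = -1693.1127 N (compression)
  F[4-5] = -3720.6545 N (compression)
  Rx@0 = +2363.9500 N
  Ry@0 = +911.6611 N
  Ry@4 = +4847.0189 N

-1001.473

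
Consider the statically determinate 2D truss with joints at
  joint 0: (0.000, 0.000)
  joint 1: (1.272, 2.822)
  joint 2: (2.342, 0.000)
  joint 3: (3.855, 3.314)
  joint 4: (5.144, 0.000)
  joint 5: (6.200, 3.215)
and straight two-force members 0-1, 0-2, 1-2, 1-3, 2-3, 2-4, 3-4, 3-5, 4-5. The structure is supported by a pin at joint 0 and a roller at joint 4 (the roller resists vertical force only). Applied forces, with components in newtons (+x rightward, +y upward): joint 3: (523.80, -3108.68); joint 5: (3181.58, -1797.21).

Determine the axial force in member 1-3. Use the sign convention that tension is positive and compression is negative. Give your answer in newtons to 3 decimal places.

N=6 nodes, M=9 members, R=3 reactions → 2N=12, M+R=12
member 0 (0-1): L=3.0954, (cx,cy)=(0.4109,0.9117)
member 1 (0-2): L=2.3420, (cx,cy)=(1.0000,0.0000)
member 2 (1-2): L=3.0180, (cx,cy)=(0.3545,-0.9350)
member 3 (1-3): L=2.6294, (cx,cy)=(0.9823,0.1871)
member 4 (2-3): L=3.6430, (cx,cy)=(0.4153,0.9097)
member 5 (2-4): L=2.8020, (cx,cy)=(1.0000,0.0000)
member 6 (3-4): L=3.5559, (cx,cy)=(0.3625,-0.9320)
member 7 (3-5): L=2.3471, (cx,cy)=(0.9991,-0.0422)
member 8 (4-5): L=3.3840, (cx,cy)=(0.3121,0.9501)
solve A·x = −loads:
  F[0-1] = +2101.5399 N (tension)
  F[0-2] = +2841.7968 N (tension)
  F[1-2] = -1746.9181 N (compression)
  F[1-3] = +1509.5872 N (tension)
  F[2-3] = +1795.6263 N (tension)
  F[2-4] = +1476.7089 N (tension)
  F[3-4] = -5559.8056 N (compression)
  F[3-5] = +3723.6175 N (tension)
  F[4-5] = -1726.3572 N (compression)
  Rx@0 = -3705.3800 N
  Ry@0 = -1915.9055 N
  Ry@4 = +6821.7955 N

1509.587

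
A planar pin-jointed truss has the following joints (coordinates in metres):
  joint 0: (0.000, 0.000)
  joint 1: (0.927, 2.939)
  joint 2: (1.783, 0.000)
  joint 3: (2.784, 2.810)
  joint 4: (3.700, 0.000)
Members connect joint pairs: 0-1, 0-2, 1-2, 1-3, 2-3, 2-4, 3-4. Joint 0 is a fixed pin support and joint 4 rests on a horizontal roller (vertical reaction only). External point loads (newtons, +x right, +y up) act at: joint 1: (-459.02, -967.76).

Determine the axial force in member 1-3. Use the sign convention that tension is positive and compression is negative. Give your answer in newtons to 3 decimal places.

N=5 nodes, M=7 members, R=3 reactions → 2N=10, M+R=10
member 0 (0-1): L=3.0817, (cx,cy)=(0.3008,0.9537)
member 1 (0-2): L=1.7830, (cx,cy)=(1.0000,0.0000)
member 2 (1-2): L=3.0611, (cx,cy)=(0.2796,-0.9601)
member 3 (1-3): L=1.8615, (cx,cy)=(0.9976,-0.0693)
member 4 (2-3): L=2.9830, (cx,cy)=(0.3356,0.9420)
member 5 (2-4): L=1.9170, (cx,cy)=(1.0000,0.0000)
member 6 (3-4): L=2.9555, (cx,cy)=(0.3099,-0.9508)
solve A·x = −loads:
  F[0-1] = -1142.8375 N (compression)
  F[0-2] = -115.2485 N (compression)
  F[1-2] = +121.3395 N (tension)
  F[1-3] = +81.5136 N (tension)
  F[2-3] = -123.6698 N (compression)
  F[2-4] = -39.8175 N (compression)
  F[3-4] = +128.4737 N (tension)
  Rx@0 = +459.0200 N
  Ry@0 = +1089.9076 N
  Ry@4 = -122.1476 N

81.514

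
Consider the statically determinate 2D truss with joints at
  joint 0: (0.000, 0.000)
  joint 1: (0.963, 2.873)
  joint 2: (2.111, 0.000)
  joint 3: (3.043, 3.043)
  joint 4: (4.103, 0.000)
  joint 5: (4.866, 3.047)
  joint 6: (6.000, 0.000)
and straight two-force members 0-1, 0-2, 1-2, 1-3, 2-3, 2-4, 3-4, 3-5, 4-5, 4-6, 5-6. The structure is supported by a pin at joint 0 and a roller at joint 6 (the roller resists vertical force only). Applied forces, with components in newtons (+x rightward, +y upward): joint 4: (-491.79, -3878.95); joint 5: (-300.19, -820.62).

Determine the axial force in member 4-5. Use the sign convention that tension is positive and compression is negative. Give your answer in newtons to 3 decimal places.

2422.091

N=7 nodes, M=11 members, R=3 reactions → 2N=14, M+R=14
member 0 (0-1): L=3.0301, (cx,cy)=(0.3178,0.9482)
member 1 (0-2): L=2.1110, (cx,cy)=(1.0000,0.0000)
member 2 (1-2): L=3.0939, (cx,cy)=(0.3711,-0.9286)
member 3 (1-3): L=2.0869, (cx,cy)=(0.9967,0.0815)
member 4 (2-3): L=3.1825, (cx,cy)=(0.2928,0.9562)
member 5 (2-4): L=1.9920, (cx,cy)=(1.0000,0.0000)
member 6 (3-4): L=3.2223, (cx,cy)=(0.3290,-0.9443)
member 7 (3-5): L=1.8230, (cx,cy)=(1.0000,0.0022)
member 8 (4-5): L=3.1411, (cx,cy)=(0.2429,0.9700)
member 9 (4-6): L=1.8970, (cx,cy)=(1.0000,0.0000)
member 10 (5-6): L=3.2512, (cx,cy)=(0.3488,-0.9372)
solve A·x = −loads:
  F[0-1] = -1617.8157 N (compression)
  F[0-2] = -277.8197 N (compression)
  F[1-2] = +1555.8014 N (tension)
  F[1-3] = -1095.0895 N (compression)
  F[2-3] = -1510.9765 N (compression)
  F[2-4] = +741.9584 N (tension)
  F[3-4] = +1619.5374 N (tension)
  F[3-5] = -2066.6965 N (compression)
  F[4-5] = +2422.0909 N (tension)
  F[4-6] = +1178.1511 N (tension)
  F[5-6] = -3377.7601 N (compression)
  Rx@0 = +791.9800 N
  Ry@0 = +1533.9384 N
  Ry@6 = +3165.6316 N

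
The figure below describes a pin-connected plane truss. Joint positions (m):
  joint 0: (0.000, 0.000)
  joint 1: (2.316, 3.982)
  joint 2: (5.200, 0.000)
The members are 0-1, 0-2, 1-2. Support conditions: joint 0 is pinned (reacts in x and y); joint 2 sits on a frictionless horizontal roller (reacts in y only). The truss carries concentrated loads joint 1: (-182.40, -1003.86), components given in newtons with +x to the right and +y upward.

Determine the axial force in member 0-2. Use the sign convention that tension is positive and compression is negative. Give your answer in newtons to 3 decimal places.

N=3 nodes, M=3 members, R=3 reactions → 2N=6, M+R=6
member 0 (0-1): L=4.6065, (cx,cy)=(0.5028,0.8644)
member 1 (0-2): L=5.2000, (cx,cy)=(1.0000,0.0000)
member 2 (1-2): L=4.9167, (cx,cy)=(0.5866,-0.8099)
solve A·x = −loads:
  F[0-1] = -805.6609 N (compression)
  F[0-2] = +222.6572 N (tension)
  F[1-2] = -379.5891 N (compression)
  Rx@0 = +182.4000 N
  Ry@0 = +696.4325 N
  Ry@2 = +307.4275 N

222.657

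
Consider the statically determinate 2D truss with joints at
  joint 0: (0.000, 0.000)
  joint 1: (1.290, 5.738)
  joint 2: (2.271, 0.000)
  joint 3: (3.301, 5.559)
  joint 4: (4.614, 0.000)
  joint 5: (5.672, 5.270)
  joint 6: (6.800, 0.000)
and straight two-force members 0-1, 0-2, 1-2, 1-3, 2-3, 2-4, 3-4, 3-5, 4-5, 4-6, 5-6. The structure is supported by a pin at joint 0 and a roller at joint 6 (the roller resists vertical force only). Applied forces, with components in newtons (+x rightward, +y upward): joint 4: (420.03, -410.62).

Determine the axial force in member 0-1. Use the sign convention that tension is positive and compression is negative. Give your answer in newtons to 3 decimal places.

N=7 nodes, M=11 members, R=3 reactions → 2N=14, M+R=14
member 0 (0-1): L=5.8812, (cx,cy)=(0.2193,0.9756)
member 1 (0-2): L=2.2710, (cx,cy)=(1.0000,0.0000)
member 2 (1-2): L=5.8213, (cx,cy)=(0.1685,-0.9857)
member 3 (1-3): L=2.0190, (cx,cy)=(0.9961,-0.0887)
member 4 (2-3): L=5.6536, (cx,cy)=(0.1822,0.9833)
member 5 (2-4): L=2.3430, (cx,cy)=(1.0000,0.0000)
member 6 (3-4): L=5.7120, (cx,cy)=(0.2299,-0.9732)
member 7 (3-5): L=2.3885, (cx,cy)=(0.9927,-0.1210)
member 8 (4-5): L=5.3752, (cx,cy)=(0.1968,0.9804)
member 9 (4-6): L=2.1860, (cx,cy)=(1.0000,0.0000)
member 10 (5-6): L=5.3894, (cx,cy)=(0.2093,-0.9779)
solve A·x = −loads:
  F[0-1] = -135.2970 N (compression)
  F[0-2] = +449.7064 N (tension)
  F[1-2] = +138.7082 N (tension)
  F[1-3] = -53.2612 N (compression)
  F[2-3] = -139.0515 N (compression)
  F[2-4] = +498.4145 N (tension)
  F[3-4] = +149.7631 N (tension)
  F[3-5] = -113.6453 N (compression)
  F[4-5] = +270.1523 N (tension)
  F[4-6] = +59.6358 N (tension)
  F[5-6] = -284.9286 N (compression)
  Rx@0 = -420.0300 N
  Ry@0 = +132.0023 N
  Ry@6 = +278.6177 N

-135.297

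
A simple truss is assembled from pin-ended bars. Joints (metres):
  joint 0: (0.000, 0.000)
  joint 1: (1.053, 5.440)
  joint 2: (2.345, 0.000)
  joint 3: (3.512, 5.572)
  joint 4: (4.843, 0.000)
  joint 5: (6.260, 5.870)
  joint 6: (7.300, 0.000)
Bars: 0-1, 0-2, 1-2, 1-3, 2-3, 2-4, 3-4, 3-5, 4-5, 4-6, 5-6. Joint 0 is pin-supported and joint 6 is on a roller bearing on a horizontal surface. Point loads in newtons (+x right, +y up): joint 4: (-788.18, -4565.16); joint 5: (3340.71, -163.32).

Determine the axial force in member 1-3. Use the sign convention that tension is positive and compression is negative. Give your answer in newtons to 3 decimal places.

480.177

N=7 nodes, M=11 members, R=3 reactions → 2N=14, M+R=14
member 0 (0-1): L=5.5410, (cx,cy)=(0.1900,0.9818)
member 1 (0-2): L=2.3450, (cx,cy)=(1.0000,0.0000)
member 2 (1-2): L=5.5913, (cx,cy)=(0.2311,-0.9729)
member 3 (1-3): L=2.4625, (cx,cy)=(0.9986,0.0536)
member 4 (2-3): L=5.6929, (cx,cy)=(0.2050,0.9788)
member 5 (2-4): L=2.4980, (cx,cy)=(1.0000,0.0000)
member 6 (3-4): L=5.7288, (cx,cy)=(0.2323,-0.9726)
member 7 (3-5): L=2.7641, (cx,cy)=(0.9942,0.1078)
member 8 (4-5): L=6.0386, (cx,cy)=(0.2347,0.9721)
member 9 (4-6): L=2.4570, (cx,cy)=(1.0000,0.0000)
member 10 (5-6): L=5.9614, (cx,cy)=(0.1745,-0.9847)
solve A·x = −loads:
  F[0-1] = +1147.4190 N (tension)
  F[0-2] = +2334.4759 N (tension)
  F[1-2] = -1131.3894 N (compression)
  F[1-3] = +480.1773 N (tension)
  F[2-3] = +1124.6537 N (tension)
  F[2-4] = +1842.4977 N (tension)
  F[3-4] = -1051.7932 N (compression)
  F[3-5] = +959.9974 N (tension)
  F[4-5] = +5748.6844 N (tension)
  F[4-6] = +1037.3405 N (tension)
  F[5-6] = -5946.1730 N (compression)
  Rx@0 = -2552.5300 N
  Ry@0 = -1126.5091 N
  Ry@6 = +5854.9891 N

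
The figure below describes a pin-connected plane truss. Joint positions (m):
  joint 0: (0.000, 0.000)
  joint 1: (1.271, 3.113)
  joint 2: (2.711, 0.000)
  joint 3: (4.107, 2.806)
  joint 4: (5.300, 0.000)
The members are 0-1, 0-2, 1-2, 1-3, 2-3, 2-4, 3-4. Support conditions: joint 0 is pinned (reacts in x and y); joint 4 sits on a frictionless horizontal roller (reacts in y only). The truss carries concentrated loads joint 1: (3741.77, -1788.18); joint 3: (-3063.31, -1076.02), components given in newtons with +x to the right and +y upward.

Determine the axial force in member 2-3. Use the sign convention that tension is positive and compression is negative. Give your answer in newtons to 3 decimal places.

N=5 nodes, M=7 members, R=3 reactions → 2N=10, M+R=10
member 0 (0-1): L=3.3625, (cx,cy)=(0.3780,0.9258)
member 1 (0-2): L=2.7110, (cx,cy)=(1.0000,0.0000)
member 2 (1-2): L=3.4299, (cx,cy)=(0.4198,-0.9076)
member 3 (1-3): L=2.8526, (cx,cy)=(0.9942,-0.1076)
member 4 (2-3): L=3.1341, (cx,cy)=(0.4454,0.8953)
member 5 (2-4): L=2.5890, (cx,cy)=(1.0000,0.0000)
member 6 (3-4): L=3.0491, (cx,cy)=(0.3913,-0.9203)
solve A·x = −loads:
  F[0-1] = -1107.8117 N (compression)
  F[0-2] = +1097.2082 N (tension)
  F[1-2] = -362.0927 N (compression)
  F[1-3] = -4031.9172 N (compression)
  F[2-3] = +367.0598 N (tension)
  F[2-4] = +781.6913 N (tension)
  F[3-4] = -1997.8531 N (compression)
  Rx@0 = -678.4600 N
  Ry@0 = +1025.6202 N
  Ry@4 = +1838.5798 N

367.060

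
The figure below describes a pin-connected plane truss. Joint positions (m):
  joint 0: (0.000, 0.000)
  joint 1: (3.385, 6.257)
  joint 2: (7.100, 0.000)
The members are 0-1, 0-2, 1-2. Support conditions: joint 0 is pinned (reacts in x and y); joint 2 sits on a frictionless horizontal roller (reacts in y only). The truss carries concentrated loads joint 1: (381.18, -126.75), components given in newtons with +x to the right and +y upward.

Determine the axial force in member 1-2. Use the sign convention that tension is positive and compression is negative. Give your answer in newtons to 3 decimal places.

N=3 nodes, M=3 members, R=3 reactions → 2N=6, M+R=6
member 0 (0-1): L=7.1139, (cx,cy)=(0.4758,0.8795)
member 1 (0-2): L=7.1000, (cx,cy)=(1.0000,0.0000)
member 2 (1-2): L=7.2768, (cx,cy)=(0.5105,-0.8599)
solve A·x = −loads:
  F[0-1] = +306.5251 N (tension)
  F[0-2] = +235.3275 N (tension)
  F[1-2] = -460.9481 N (compression)
  Rx@0 = -381.1800 N
  Ry@0 = -269.6010 N
  Ry@2 = +396.3510 N

-460.948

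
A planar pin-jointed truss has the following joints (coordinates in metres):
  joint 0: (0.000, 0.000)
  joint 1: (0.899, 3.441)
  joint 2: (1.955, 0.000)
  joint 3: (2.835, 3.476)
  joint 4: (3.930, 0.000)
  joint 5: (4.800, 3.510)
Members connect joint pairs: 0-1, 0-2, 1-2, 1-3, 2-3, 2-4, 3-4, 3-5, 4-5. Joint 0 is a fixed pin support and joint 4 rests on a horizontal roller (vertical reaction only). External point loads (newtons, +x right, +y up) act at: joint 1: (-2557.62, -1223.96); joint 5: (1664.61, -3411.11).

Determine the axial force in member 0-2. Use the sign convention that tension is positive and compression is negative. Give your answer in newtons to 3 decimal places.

-647.029

N=6 nodes, M=9 members, R=3 reactions → 2N=12, M+R=12
member 0 (0-1): L=3.5565, (cx,cy)=(0.2528,0.9675)
member 1 (0-2): L=1.9550, (cx,cy)=(1.0000,0.0000)
member 2 (1-2): L=3.5994, (cx,cy)=(0.2934,-0.9560)
member 3 (1-3): L=1.9363, (cx,cy)=(0.9998,0.0181)
member 4 (2-3): L=3.5857, (cx,cy)=(0.2454,0.9694)
member 5 (2-4): L=1.9750, (cx,cy)=(1.0000,0.0000)
member 6 (3-4): L=3.6444, (cx,cy)=(0.3005,-0.9538)
member 7 (3-5): L=1.9653, (cx,cy)=(0.9999,0.0173)
member 8 (4-5): L=3.6162, (cx,cy)=(0.2406,0.9706)
solve A·x = −loads:
  F[0-1] = -973.1153 N (compression)
  F[0-2] = -647.0291 N (compression)
  F[1-2] = -250.3445 N (compression)
  F[1-3] = +2385.4757 N (tension)
  F[2-3] = +246.8786 N (tension)
  F[2-4] = -781.0653 N (compression)
  F[3-4] = -250.3980 N (compression)
  F[3-5] = +2521.2876 N (tension)
  F[4-5] = -3559.2698 N (compression)
  Rx@0 = +893.0100 N
  Ry@0 = +941.5131 N
  Ry@4 = +3693.5569 N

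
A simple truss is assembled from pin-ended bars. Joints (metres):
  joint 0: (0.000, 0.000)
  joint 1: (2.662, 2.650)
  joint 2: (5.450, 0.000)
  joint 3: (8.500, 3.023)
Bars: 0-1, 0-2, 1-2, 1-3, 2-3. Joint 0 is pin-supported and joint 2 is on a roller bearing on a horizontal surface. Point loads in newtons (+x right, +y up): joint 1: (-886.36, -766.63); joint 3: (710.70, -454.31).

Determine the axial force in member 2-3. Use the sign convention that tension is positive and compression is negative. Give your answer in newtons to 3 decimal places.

N=4 nodes, M=5 members, R=3 reactions → 2N=8, M+R=8
member 0 (0-1): L=3.7562, (cx,cy)=(0.7087,0.7055)
member 1 (0-2): L=5.4500, (cx,cy)=(1.0000,0.0000)
member 2 (1-2): L=3.8465, (cx,cy)=(0.7248,-0.6889)
member 3 (1-3): L=5.8499, (cx,cy)=(0.9980,0.0638)
member 4 (2-3): L=4.2943, (cx,cy)=(0.7102,0.7040)
solve A·x = −loads:
  F[0-1] = -247.6262 N (compression)
  F[0-2] = -0.1667 N (compression)
  F[1-2] = -743.2966 N (compression)
  F[1-3] = +1252.1692 N (tension)
  F[2-3] = -758.7838 N (compression)
  Rx@0 = +175.6600 N
  Ry@0 = +174.7022 N
  Ry@2 = +1046.2378 N

-758.784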